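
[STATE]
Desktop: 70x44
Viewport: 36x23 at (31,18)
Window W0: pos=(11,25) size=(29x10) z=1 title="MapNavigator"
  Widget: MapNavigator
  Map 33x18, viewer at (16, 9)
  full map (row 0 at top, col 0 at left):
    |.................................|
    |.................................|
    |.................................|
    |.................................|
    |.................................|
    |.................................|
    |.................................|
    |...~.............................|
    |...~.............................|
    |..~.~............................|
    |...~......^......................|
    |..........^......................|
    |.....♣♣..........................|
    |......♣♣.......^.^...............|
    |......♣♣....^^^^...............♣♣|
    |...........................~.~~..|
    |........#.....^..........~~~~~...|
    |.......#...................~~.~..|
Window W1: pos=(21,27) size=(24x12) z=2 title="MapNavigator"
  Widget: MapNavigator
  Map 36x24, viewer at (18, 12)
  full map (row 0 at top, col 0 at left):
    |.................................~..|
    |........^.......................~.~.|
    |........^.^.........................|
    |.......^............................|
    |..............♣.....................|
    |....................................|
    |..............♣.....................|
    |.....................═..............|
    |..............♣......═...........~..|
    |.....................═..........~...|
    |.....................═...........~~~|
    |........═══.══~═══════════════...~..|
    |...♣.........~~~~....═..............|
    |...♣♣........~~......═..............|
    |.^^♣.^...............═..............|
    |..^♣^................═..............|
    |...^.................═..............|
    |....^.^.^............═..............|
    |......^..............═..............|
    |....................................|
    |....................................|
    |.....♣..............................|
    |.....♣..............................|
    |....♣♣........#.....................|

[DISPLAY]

                                    
                                    
                                    
                                    
                                    
                                    
                                    
━━━━━━━━┓                           
        ┃                           
━━━━━━━━━━━━━┓                      
ator         ┃                      
─────────────┨                      
.....═.......┃                      
.....═.......┃                      
.....═.......┃                      
═════════════┃                      
~.@..═.......┃                      
.....═.......┃                      
.....═.......┃                      
.....═.......┃                      
━━━━━━━━━━━━━┛                      
                                    
                                    


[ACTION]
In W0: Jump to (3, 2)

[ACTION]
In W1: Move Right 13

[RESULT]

                                    
                                    
                                    
                                    
                                    
                                    
                                    
━━━━━━━━┓                           
        ┃                           
━━━━━━━━━━━━━┓                      
ator         ┃                      
─────────────┨                      
....~..      ┃                      
...~...      ┃                      
....~~~      ┃                      
═...~..      ┃                      
..@....      ┃                      
.......      ┃                      
.......      ┃                      
.......      ┃                      
━━━━━━━━━━━━━┛                      
                                    
                                    


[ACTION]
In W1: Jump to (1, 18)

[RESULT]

                                    
                                    
                                    
                                    
                                    
                                    
                                    
━━━━━━━━┓                           
        ┃                           
━━━━━━━━━━━━━┓                      
ator         ┃                      
─────────────┨                      
 .^^♣.^......┃                      
 ..^♣^.......┃                      
 ...^........┃                      
 ....^.^.^...┃                      
 .@....^.....┃                      
 ............┃                      
 ............┃                      
 .....♣......┃                      
━━━━━━━━━━━━━┛                      
                                    
                                    


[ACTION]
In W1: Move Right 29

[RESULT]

                                    
                                    
                                    
                                    
                                    
                                    
                                    
━━━━━━━━┓                           
        ┃                           
━━━━━━━━━━━━━┓                      
ator         ┃                      
─────────────┨                      
........     ┃                      
........     ┃                      
........     ┃                      
........     ┃                      
..@.....     ┃                      
........     ┃                      
........     ┃                      
........     ┃                      
━━━━━━━━━━━━━┛                      
                                    
                                    


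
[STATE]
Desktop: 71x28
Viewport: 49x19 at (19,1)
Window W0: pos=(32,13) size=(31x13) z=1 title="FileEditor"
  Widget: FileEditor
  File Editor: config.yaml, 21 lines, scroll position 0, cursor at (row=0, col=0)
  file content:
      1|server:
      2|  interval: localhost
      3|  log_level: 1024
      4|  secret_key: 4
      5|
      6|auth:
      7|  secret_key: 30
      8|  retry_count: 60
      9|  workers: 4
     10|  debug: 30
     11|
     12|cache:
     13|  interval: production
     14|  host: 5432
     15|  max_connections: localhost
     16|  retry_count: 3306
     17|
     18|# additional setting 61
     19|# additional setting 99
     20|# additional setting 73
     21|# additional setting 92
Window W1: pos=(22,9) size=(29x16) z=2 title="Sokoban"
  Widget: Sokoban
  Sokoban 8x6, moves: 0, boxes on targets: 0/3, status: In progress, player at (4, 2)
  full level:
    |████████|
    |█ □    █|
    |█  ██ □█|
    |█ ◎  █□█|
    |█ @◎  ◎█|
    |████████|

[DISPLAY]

                                                 
                                                 
                                                 
                                                 
                                                 
                                                 
                                                 
                                                 
   ┏━━━━━━━━━━━━━━━━━━━━━━━━━━━┓                 
   ┃ Sokoban                   ┃                 
   ┠───────────────────────────┨                 
   ┃████████                   ┃                 
   ┃█ □    █                   ┃━━━━━━━━━━━┓     
   ┃█  ██ □█                   ┃           ┃     
   ┃█ ◎  █□█                   ┃───────────┨     
   ┃█ @◎  ◎█                   ┃          ▲┃     
   ┃████████                   ┃ost       █┃     
   ┃Moves: 0  0/3              ┃          ░┃     
   ┃                           ┃          ░┃     


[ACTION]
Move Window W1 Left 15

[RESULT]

                                                 
                                                 
                                                 
                                                 
                                                 
                                                 
                                                 
                                                 
━━━━━━━━━━━━━━━━┓                                
                ┃                                
────────────────┨                                
                ┃                                
                ┃━━━━━━━━━━━━━━━━━━━━━━━━━━┓     
                ┃leEditor                  ┃     
                ┃──────────────────────────┨     
                ┃ver:                     ▲┃     
                ┃nterval: localhost       █┃     
/3              ┃og_level: 1024           ░┃     
                ┃ecret_key: 4             ░┃     


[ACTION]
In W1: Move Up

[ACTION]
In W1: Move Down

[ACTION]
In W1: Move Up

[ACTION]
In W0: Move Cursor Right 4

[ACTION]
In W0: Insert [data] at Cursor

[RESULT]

                                                 
                                                 
                                                 
                                                 
                                                 
                                                 
                                                 
                                                 
━━━━━━━━━━━━━━━━┓                                
                ┃                                
────────────────┨                                
                ┃                                
                ┃━━━━━━━━━━━━━━━━━━━━━━━━━━┓     
                ┃leEditor                  ┃     
                ┃──────────────────────────┨     
                ┃vdata█r:                 ▲┃     
                ┃nterval: localhost       █┃     
/3              ┃og_level: 1024           ░┃     
                ┃ecret_key: 4             ░┃     


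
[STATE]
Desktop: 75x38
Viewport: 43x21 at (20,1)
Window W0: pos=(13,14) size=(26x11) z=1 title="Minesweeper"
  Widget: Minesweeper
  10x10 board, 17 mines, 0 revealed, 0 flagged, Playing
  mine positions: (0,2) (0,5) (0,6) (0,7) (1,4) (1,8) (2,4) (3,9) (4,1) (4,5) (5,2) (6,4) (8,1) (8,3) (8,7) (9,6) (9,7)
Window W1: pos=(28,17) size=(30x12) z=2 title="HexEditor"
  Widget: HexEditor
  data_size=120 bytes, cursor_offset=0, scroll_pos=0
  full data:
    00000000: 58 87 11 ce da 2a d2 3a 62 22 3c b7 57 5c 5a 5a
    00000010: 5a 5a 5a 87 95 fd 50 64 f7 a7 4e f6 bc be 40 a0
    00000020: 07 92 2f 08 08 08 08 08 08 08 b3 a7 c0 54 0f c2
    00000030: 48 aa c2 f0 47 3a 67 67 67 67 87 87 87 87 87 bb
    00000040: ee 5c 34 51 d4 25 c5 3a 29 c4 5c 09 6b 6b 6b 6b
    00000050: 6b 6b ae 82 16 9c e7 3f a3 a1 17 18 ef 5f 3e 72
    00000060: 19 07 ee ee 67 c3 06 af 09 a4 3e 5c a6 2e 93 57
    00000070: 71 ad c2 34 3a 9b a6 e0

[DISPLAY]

                                           
                                           
                                           
                                           
                                           
                                           
                                           
                                           
                                           
                                           
                                           
                                           
                                           
━━━━━━━━━━━━━━━━━━┓                        
weeper            ┃                        
──────────────────┨                        
■■■■    ┏━━━━━━━━━━━━━━━━━━━━━━━━━━━━┓     
■■■■    ┃ HexEditor                  ┃     
■■■■    ┠────────────────────────────┨     
■■■■    ┃00000000  58 87 11 ce da 2a ┃     
■■■■    ┃00000010  5a 5a 5a 87 95 fd ┃     


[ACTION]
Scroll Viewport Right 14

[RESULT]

                                           
                                           
                                           
                                           
                                           
                                           
                                           
                                           
                                           
                                           
                                           
                                           
                                           
━━━━━━┓                                    
      ┃                                    
──────┨                                    
━━━━━━━━━━━━━━━━━━━━━━━━━┓                 
xEditor                  ┃                 
─────────────────────────┨                 
00000  58 87 11 ce da 2a ┃                 
00010  5a 5a 5a 87 95 fd ┃                 


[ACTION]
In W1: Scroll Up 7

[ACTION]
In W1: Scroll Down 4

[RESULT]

                                           
                                           
                                           
                                           
                                           
                                           
                                           
                                           
                                           
                                           
                                           
                                           
                                           
━━━━━━┓                                    
      ┃                                    
──────┨                                    
━━━━━━━━━━━━━━━━━━━━━━━━━┓                 
xEditor                  ┃                 
─────────────────────────┨                 
00040  ee 5c 34 51 d4 25 ┃                 
00050  6b 6b ae 82 16 9c ┃                 


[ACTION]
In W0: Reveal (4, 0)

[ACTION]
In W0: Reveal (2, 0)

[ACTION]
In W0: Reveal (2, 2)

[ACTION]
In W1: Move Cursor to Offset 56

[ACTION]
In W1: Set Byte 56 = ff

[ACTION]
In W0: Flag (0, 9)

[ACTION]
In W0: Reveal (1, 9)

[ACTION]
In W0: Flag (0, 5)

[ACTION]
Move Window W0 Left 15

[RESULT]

                                           
                                           
                                           
                                           
                                           
                                           
                                           
                                           
                                           
                                           
                                           
                                           
                                           
                                           
                                           
                                           
━━━━━━━━━━━━━━━━━━━━━━━━━┓                 
xEditor                  ┃                 
─────────────────────────┨                 
00040  ee 5c 34 51 d4 25 ┃                 
00050  6b 6b ae 82 16 9c ┃                 


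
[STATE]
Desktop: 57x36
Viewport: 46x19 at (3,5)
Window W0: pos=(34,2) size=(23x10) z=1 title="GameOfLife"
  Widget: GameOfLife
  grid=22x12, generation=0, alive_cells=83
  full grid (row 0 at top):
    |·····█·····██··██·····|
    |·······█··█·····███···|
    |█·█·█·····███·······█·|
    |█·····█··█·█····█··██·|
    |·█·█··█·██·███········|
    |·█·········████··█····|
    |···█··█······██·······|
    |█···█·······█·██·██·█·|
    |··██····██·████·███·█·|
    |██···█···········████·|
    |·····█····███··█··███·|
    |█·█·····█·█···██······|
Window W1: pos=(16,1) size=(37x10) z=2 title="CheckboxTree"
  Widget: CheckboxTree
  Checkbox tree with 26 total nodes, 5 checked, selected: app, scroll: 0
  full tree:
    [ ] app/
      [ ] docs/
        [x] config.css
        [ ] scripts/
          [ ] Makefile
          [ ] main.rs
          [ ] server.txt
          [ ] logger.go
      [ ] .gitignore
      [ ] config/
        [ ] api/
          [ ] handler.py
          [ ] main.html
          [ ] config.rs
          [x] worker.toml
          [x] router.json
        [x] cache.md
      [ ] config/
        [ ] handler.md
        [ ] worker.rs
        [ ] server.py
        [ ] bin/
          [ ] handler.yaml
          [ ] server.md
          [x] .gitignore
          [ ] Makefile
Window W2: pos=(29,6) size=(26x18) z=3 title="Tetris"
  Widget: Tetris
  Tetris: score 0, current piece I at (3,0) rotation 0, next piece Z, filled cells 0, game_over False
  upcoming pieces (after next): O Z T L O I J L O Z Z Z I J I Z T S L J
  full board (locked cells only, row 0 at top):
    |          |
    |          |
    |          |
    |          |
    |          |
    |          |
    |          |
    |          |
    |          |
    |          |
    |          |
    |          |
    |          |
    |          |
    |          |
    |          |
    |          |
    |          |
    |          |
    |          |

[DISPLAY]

             ┃   [-] docs/                    
             ┃     [x] con┏━━━━━━━━━━━━━━━━━━━
             ┃     [ ] scr┃ Tetris            
             ┃       [ ] M┠───────────────────
             ┃       [ ] m┃          │Next:   
             ┗━━━━━━━━━━━━┃          │▓▓      
                          ┃          │ ▓▓     
                          ┃          │        
                          ┃          │        
                          ┃          │        
                          ┃          │Score:  
                          ┃          │0       
                          ┃          │        
                          ┃          │        
                          ┃          │        
                          ┃          │        
                          ┃          │        
                          ┃          │        
                          ┗━━━━━━━━━━━━━━━━━━━


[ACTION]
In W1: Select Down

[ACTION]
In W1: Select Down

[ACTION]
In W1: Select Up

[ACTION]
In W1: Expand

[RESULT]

             ┃>  [-] docs/                    
             ┃     [x] con┏━━━━━━━━━━━━━━━━━━━
             ┃     [ ] scr┃ Tetris            
             ┃       [ ] M┠───────────────────
             ┃       [ ] m┃          │Next:   
             ┗━━━━━━━━━━━━┃          │▓▓      
                          ┃          │ ▓▓     
                          ┃          │        
                          ┃          │        
                          ┃          │        
                          ┃          │Score:  
                          ┃          │0       
                          ┃          │        
                          ┃          │        
                          ┃          │        
                          ┃          │        
                          ┃          │        
                          ┃          │        
                          ┗━━━━━━━━━━━━━━━━━━━


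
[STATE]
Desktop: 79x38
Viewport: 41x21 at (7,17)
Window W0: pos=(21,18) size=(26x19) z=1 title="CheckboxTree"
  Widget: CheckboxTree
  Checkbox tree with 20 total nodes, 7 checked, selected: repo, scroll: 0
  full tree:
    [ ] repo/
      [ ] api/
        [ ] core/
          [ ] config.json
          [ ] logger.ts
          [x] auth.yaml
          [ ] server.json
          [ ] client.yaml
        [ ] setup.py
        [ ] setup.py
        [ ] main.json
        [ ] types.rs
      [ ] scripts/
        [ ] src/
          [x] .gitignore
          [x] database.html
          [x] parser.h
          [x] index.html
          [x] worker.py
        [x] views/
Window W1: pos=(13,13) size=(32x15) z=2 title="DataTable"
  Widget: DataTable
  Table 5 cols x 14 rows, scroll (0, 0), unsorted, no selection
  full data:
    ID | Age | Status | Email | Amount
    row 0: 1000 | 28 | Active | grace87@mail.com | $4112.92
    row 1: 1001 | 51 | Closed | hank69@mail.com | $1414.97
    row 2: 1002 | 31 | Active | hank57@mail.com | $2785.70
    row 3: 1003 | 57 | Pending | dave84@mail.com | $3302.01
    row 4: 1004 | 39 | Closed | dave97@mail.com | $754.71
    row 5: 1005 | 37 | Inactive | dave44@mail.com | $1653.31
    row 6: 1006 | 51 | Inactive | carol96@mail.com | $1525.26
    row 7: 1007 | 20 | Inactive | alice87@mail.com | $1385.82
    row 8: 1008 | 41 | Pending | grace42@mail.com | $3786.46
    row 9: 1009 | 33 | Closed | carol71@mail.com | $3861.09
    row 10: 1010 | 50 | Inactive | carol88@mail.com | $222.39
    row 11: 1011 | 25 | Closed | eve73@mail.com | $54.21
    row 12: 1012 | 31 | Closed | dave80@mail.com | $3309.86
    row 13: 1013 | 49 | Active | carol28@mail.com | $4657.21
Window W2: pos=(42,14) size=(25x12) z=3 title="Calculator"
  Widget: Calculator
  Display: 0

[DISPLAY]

      ┃────┼───┼────────┼──────────┃     
      ┃1000│28 │Active  │grace87@ma┃┌───┬
      ┃1001│51 │Closed  │hank69@mai┃│ 7 │
      ┃1002│31 │Active  │hank57@mai┃├───┼
      ┃1003│57 │Pending │dave84@mai┃│ 4 │
      ┃1004│39 │Closed  │dave97@mai┃├───┼
      ┃1005│37 │Inactive│dave44@mai┃│ 1 │
      ┃1006│51 │Inactive│carol96@ma┃└───┴
      ┃1007│20 │Inactive│alice87@ma┗━━━━━
      ┃1008│41 │Pending │grace42@mail┃ ┃ 
      ┗━━━━━━━━━━━━━━━━━━━━━━━━━━━━━━┛ ┃ 
              ┃       [ ] client.yaml  ┃ 
              ┃     [ ] setup.py       ┃ 
              ┃     [ ] setup.py       ┃ 
              ┃     [ ] main.json      ┃ 
              ┃     [ ] types.rs       ┃ 
              ┃   [x] scripts/         ┃ 
              ┃     [x] src/           ┃ 
              ┃       [x] .gitignore   ┃ 
              ┗━━━━━━━━━━━━━━━━━━━━━━━━┛ 
                                         


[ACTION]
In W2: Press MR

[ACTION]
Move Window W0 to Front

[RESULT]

      ┃────┼───┼────────┼──────────┃     
      ┃1000│28┏━━━━━━━━━━━━━━━━━━━━━━━━┓┬
      ┃1001│51┃ CheckboxTree           ┃│
      ┃1002│31┠────────────────────────┨┼
      ┃1003│57┃>[-] repo/              ┃│
      ┃1004│39┃   [-] api/             ┃┼
      ┃1005│37┃     [-] core/          ┃│
      ┃1006│51┃       [ ] config.json  ┃┴
      ┃1007│20┃       [ ] logger.ts    ┃━
      ┃1008│41┃       [x] auth.yaml    ┃ 
      ┗━━━━━━━┃       [ ] server.json  ┃ 
              ┃       [ ] client.yaml  ┃ 
              ┃     [ ] setup.py       ┃ 
              ┃     [ ] setup.py       ┃ 
              ┃     [ ] main.json      ┃ 
              ┃     [ ] types.rs       ┃ 
              ┃   [x] scripts/         ┃ 
              ┃     [x] src/           ┃ 
              ┃       [x] .gitignore   ┃ 
              ┗━━━━━━━━━━━━━━━━━━━━━━━━┛ 
                                         


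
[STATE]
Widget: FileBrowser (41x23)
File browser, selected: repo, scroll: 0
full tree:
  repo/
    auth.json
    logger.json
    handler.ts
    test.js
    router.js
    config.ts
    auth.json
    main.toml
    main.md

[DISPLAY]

> [-] repo/                              
    auth.json                            
    logger.json                          
    handler.ts                           
    test.js                              
    router.js                            
    config.ts                            
    auth.json                            
    main.toml                            
    main.md                              
                                         
                                         
                                         
                                         
                                         
                                         
                                         
                                         
                                         
                                         
                                         
                                         
                                         


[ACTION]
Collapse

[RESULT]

> [+] repo/                              
                                         
                                         
                                         
                                         
                                         
                                         
                                         
                                         
                                         
                                         
                                         
                                         
                                         
                                         
                                         
                                         
                                         
                                         
                                         
                                         
                                         
                                         


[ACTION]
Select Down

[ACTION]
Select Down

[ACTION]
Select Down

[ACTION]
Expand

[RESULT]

> [-] repo/                              
    auth.json                            
    logger.json                          
    handler.ts                           
    test.js                              
    router.js                            
    config.ts                            
    auth.json                            
    main.toml                            
    main.md                              
                                         
                                         
                                         
                                         
                                         
                                         
                                         
                                         
                                         
                                         
                                         
                                         
                                         


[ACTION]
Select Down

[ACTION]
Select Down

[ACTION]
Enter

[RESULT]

  [-] repo/                              
    auth.json                            
  > logger.json                          
    handler.ts                           
    test.js                              
    router.js                            
    config.ts                            
    auth.json                            
    main.toml                            
    main.md                              
                                         
                                         
                                         
                                         
                                         
                                         
                                         
                                         
                                         
                                         
                                         
                                         
                                         


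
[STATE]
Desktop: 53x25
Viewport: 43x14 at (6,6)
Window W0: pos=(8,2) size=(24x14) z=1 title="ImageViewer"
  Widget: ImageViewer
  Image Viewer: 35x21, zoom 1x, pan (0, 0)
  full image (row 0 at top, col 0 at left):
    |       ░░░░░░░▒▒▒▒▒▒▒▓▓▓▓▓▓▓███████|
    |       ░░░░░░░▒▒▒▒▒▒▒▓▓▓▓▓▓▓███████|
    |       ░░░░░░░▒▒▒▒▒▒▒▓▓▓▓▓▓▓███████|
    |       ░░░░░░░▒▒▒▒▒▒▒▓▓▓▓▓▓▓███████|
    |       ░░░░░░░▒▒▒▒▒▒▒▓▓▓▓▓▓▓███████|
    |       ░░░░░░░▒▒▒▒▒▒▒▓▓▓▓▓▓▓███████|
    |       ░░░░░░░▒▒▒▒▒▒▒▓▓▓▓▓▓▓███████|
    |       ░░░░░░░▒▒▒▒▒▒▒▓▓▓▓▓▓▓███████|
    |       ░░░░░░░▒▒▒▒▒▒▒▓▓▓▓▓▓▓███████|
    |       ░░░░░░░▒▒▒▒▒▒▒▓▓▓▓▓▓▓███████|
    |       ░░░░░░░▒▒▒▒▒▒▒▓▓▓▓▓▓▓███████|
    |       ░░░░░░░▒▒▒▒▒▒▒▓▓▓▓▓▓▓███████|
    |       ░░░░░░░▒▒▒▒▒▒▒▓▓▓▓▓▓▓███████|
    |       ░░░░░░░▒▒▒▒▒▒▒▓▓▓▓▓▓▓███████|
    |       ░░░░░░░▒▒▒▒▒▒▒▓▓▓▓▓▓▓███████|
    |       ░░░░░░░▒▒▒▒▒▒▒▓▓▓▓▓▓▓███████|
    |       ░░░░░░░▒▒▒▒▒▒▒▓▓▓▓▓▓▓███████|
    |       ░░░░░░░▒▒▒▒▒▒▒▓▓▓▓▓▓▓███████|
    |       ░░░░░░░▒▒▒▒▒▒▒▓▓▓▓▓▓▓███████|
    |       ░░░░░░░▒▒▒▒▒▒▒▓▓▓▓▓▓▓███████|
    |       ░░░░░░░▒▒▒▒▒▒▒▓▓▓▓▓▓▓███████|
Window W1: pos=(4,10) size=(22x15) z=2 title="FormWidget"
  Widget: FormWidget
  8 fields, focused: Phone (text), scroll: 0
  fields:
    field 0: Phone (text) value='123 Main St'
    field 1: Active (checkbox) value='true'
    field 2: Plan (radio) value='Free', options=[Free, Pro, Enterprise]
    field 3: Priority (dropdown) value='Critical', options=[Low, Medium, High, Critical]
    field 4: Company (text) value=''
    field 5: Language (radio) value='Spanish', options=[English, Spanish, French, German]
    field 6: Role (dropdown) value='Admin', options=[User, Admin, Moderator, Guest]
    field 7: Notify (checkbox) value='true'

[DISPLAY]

  ┃       ░░░░░░░▒▒▒▒▒▒▒▓┃                 
  ┃       ░░░░░░░▒▒▒▒▒▒▒▓┃                 
  ┃       ░░░░░░░▒▒▒▒▒▒▒▓┃                 
  ┃       ░░░░░░░▒▒▒▒▒▒▒▓┃                 
━━━━━━━━━━━━━━━━━━━┓▒▒▒▒▓┃                 
FormWidget         ┃▒▒▒▒▓┃                 
───────────────────┨▒▒▒▒▓┃                 
 Phone:      [123 ]┃▒▒▒▒▓┃                 
 Active:     [x]   ┃▒▒▒▒▓┃                 
 Plan:       (●) Fr┃━━━━━┛                 
 Priority:   [Cri▼]┃                       
 Company:    [    ]┃                       
 Language:   ( ) En┃                       
 Role:       [Adm▼]┃                       


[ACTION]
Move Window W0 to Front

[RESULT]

  ┃       ░░░░░░░▒▒▒▒▒▒▒▓┃                 
  ┃       ░░░░░░░▒▒▒▒▒▒▒▓┃                 
  ┃       ░░░░░░░▒▒▒▒▒▒▒▓┃                 
  ┃       ░░░░░░░▒▒▒▒▒▒▒▓┃                 
━━┃       ░░░░░░░▒▒▒▒▒▒▒▓┃                 
Fo┃       ░░░░░░░▒▒▒▒▒▒▒▓┃                 
──┃       ░░░░░░░▒▒▒▒▒▒▒▓┃                 
 P┃       ░░░░░░░▒▒▒▒▒▒▒▓┃                 
 A┃       ░░░░░░░▒▒▒▒▒▒▒▓┃                 
 P┗━━━━━━━━━━━━━━━━━━━━━━┛                 
 Priority:   [Cri▼]┃                       
 Company:    [    ]┃                       
 Language:   ( ) En┃                       
 Role:       [Adm▼]┃                       


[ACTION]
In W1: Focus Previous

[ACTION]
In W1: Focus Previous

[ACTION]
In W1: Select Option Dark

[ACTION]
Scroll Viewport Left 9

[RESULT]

        ┃       ░░░░░░░▒▒▒▒▒▒▒▓┃           
        ┃       ░░░░░░░▒▒▒▒▒▒▒▓┃           
        ┃       ░░░░░░░▒▒▒▒▒▒▒▓┃           
        ┃       ░░░░░░░▒▒▒▒▒▒▒▓┃           
    ┏━━━┃       ░░░░░░░▒▒▒▒▒▒▒▓┃           
    ┃ Fo┃       ░░░░░░░▒▒▒▒▒▒▒▓┃           
    ┠───┃       ░░░░░░░▒▒▒▒▒▒▒▓┃           
    ┃  P┃       ░░░░░░░▒▒▒▒▒▒▒▓┃           
    ┃  A┃       ░░░░░░░▒▒▒▒▒▒▒▓┃           
    ┃  P┗━━━━━━━━━━━━━━━━━━━━━━┛           
    ┃  Priority:   [Cri▼]┃                 
    ┃  Company:    [    ]┃                 
    ┃  Language:   ( ) En┃                 
    ┃> Role:       [Adm▼]┃                 


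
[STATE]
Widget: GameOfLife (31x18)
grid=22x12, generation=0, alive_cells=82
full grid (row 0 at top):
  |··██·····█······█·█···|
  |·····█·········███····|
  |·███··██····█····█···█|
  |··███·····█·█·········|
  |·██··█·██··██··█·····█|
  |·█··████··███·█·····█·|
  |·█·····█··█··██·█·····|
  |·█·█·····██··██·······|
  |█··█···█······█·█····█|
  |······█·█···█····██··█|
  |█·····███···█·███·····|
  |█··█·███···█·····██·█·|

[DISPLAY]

Gen: 0                         
··██·····█······█·█···         
·····█·········███····         
·███··██····█····█···█         
··███·····█·█·········         
·██··█·██··██··█·····█         
·█··████··███·█·····█·         
·█·····█··█··██·█·····         
·█·█·····██··██·······         
█··█···█······█·█····█         
······█·█···█····██··█         
█·····███···█·███·····         
█··█·███···█·····██·█·         
                               
                               
                               
                               
                               


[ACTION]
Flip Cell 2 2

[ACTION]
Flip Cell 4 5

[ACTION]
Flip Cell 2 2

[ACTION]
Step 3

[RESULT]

Gen: 3                         
···············██·····         
·····█·········█······         
······█···············         
········██·███········         
·█··█··██·██··········         
··█···················         
··█·█··█··············         
··██··██·······█······         
·█·········█···███····         
·········█·██·█████···         
···········██·█·█·█···         
············█·█·······         
                               
                               
                               
                               
                               


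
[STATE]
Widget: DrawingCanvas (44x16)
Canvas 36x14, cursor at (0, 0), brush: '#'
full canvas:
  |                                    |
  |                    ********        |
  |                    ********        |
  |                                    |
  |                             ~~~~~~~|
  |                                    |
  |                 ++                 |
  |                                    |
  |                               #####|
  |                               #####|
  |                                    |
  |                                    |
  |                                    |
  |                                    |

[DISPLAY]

+                                           
                    ********                
                    ********                
                                            
                             ~~~~~~~        
                                            
                 ++                         
                                            
                               #####        
                               #####        
                                            
                                            
                                            
                                            
                                            
                                            


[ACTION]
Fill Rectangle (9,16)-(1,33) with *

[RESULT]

+                                           
                ******************          
                ******************          
                ******************          
                ******************~~        
                ******************          
                ******************          
                ******************          
                ******************##        
                ******************##        
                                            
                                            
                                            
                                            
                                            
                                            


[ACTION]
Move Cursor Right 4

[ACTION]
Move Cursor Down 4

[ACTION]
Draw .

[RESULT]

                                            
                ******************          
                ******************          
                ******************          
    .           ******************~~        
                ******************          
                ******************          
                ******************          
                ******************##        
                ******************##        
                                            
                                            
                                            
                                            
                                            
                                            


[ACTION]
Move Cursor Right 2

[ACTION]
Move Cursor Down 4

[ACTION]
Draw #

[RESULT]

                                            
                ******************          
                ******************          
                ******************          
    .           ******************~~        
                ******************          
                ******************          
                ******************          
      #         ******************##        
                ******************##        
                                            
                                            
                                            
                                            
                                            
                                            
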